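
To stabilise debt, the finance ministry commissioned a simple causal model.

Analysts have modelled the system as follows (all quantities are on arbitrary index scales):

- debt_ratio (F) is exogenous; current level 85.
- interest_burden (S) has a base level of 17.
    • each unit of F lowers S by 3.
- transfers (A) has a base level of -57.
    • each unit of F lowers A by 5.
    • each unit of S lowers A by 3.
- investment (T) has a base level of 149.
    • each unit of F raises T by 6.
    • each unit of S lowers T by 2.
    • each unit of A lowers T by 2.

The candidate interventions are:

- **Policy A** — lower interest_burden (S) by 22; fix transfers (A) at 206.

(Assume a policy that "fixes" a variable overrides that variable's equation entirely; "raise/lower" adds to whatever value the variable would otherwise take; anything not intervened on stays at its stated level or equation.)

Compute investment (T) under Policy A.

767

Policy A (S − 22, A := 206):
  F = 85
  S = 17 − 3·85 (−22 from intervention) = -260
  A = 206
  T = 149 + 6·85 − 2·(-260) − 2·206 = 767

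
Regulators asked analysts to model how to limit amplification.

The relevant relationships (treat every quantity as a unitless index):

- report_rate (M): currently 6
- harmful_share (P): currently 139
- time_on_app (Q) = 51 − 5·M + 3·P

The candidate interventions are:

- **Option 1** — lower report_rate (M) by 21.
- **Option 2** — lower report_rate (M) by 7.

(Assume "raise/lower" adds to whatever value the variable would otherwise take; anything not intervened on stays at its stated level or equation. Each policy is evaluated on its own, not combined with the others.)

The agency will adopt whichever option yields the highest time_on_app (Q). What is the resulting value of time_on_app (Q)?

Option 1 (M − 21):
  M = 6 − 21 = -15
  P = 139
  Q = 51 − 5·(-15) + 3·139 = 543
Option 2 (M − 7):
  M = 6 − 7 = -1
  P = 139
  Q = 51 − 5·(-1) + 3·139 = 473
Comparing — Option 1: Q=543, Option 2: Q=473. Highest is 543 (Option 1).

543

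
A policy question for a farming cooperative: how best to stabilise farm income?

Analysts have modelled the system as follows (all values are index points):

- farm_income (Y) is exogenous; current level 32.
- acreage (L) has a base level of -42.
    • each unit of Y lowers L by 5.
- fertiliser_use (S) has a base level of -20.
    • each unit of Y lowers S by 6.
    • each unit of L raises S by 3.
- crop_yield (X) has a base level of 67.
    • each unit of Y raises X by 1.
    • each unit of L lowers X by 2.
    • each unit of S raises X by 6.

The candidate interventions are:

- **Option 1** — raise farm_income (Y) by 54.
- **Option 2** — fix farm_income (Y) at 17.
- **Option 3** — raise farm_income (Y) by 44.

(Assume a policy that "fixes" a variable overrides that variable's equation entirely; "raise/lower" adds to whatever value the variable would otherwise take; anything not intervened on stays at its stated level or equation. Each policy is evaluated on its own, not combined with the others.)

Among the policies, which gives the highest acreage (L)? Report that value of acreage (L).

-127

Option 1 (Y + 54):
  Y = 32 + 54 = 86
  L = -42 − 5·86 = -472
Option 2 (Y := 17):
  Y = 17
  L = -42 − 5·17 = -127
Option 3 (Y + 44):
  Y = 32 + 44 = 76
  L = -42 − 5·76 = -422
Comparing — Option 1: L=-472, Option 2: L=-127, Option 3: L=-422. Highest is -127 (Option 2).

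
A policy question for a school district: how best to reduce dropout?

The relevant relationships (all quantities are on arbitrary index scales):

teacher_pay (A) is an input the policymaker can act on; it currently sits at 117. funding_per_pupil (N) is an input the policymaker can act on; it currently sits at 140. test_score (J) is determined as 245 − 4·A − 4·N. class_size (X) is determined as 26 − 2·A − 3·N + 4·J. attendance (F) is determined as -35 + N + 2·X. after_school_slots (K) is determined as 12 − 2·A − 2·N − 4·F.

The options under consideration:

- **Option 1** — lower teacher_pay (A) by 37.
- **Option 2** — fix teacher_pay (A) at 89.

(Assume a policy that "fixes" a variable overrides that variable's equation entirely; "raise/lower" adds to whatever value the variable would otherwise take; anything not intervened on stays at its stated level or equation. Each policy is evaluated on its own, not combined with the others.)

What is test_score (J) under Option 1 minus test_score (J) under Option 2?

36

Option 1 (A − 37):
  A = 117 − 37 = 80
  N = 140
  J = 245 − 4·80 − 4·140 = -635
Option 2 (A := 89):
  A = 89
  N = 140
  J = 245 − 4·89 − 4·140 = -671
J: -635 − (-671) = 36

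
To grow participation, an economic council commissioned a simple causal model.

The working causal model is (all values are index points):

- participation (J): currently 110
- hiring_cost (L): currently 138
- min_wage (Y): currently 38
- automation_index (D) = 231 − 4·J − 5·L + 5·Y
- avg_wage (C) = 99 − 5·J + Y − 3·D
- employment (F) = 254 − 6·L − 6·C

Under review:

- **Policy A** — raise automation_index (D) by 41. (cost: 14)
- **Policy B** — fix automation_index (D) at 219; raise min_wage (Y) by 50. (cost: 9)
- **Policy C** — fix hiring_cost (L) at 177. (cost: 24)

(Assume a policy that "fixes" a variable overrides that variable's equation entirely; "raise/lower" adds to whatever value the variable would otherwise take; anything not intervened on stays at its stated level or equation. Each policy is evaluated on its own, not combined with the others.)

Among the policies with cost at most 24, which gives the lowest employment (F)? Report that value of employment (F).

Policy A (D + 41):
  J = 110
  L = 138
  Y = 38
  D = 231 − 4·110 − 5·138 + 5·38 (+41 from intervention) = -668
  C = 99 − 5·110 + 38 − 3·(-668) = 1591
  F = 254 − 6·138 − 6·1591 = -10120
Policy B (D := 219, Y + 50):
  J = 110
  L = 138
  Y = 38 + 50 = 88
  D = 219
  C = 99 − 5·110 + 88 − 3·219 = -1020
  F = 254 − 6·138 − 6·(-1020) = 5546
Policy C (L := 177):
  J = 110
  L = 177
  Y = 38
  D = 231 − 4·110 − 5·177 + 5·38 = -904
  C = 99 − 5·110 + 38 − 3·(-904) = 2299
  F = 254 − 6·177 − 6·2299 = -14602
Comparing — Policy A: F=-10120, Policy B: F=5546, Policy C: F=-14602. Lowest is -14602 (Policy C).

-14602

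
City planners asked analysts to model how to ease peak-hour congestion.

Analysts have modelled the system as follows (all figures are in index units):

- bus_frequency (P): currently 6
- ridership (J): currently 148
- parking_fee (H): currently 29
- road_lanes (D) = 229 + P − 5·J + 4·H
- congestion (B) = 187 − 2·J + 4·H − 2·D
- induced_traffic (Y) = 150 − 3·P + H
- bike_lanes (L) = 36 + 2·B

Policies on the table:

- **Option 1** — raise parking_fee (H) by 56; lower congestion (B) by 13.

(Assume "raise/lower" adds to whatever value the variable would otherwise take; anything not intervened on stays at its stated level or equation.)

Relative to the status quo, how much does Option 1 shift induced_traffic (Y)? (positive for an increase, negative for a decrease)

Baseline:
  P = 6
  H = 29
  Y = 150 − 3·6 + 29 = 161
Option 1 (H + 56, B − 13):
  P = 6
  H = 29 + 56 = 85
  Y = 150 − 3·6 + 85 = 217
Change in Y: 217 − 161 = 56

56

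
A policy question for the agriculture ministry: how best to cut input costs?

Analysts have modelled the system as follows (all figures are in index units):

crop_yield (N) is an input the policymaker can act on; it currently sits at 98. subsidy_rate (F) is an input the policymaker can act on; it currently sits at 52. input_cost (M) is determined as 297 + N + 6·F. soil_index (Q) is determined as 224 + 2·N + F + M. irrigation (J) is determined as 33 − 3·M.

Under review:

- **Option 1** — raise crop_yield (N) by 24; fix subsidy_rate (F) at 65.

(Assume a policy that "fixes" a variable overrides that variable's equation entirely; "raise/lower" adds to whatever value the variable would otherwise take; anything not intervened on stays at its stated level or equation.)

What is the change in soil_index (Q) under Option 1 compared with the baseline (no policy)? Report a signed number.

Baseline:
  N = 98
  F = 52
  M = 297 + 98 + 6·52 = 707
  Q = 224 + 2·98 + 52 + 707 = 1179
Option 1 (N + 24, F := 65):
  N = 98 + 24 = 122
  F = 65
  M = 297 + 122 + 6·65 = 809
  Q = 224 + 2·122 + 65 + 809 = 1342
Change in Q: 1342 − 1179 = 163

163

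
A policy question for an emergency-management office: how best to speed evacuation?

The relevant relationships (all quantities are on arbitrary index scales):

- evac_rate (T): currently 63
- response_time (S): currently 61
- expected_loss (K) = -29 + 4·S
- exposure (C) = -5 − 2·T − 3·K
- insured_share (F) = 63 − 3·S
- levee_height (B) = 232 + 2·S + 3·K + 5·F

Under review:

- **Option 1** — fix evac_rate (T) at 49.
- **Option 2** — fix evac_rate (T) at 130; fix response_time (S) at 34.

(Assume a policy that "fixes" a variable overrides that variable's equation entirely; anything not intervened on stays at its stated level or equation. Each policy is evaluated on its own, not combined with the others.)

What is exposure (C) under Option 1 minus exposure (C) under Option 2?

-162

Option 1 (T := 49):
  T = 49
  S = 61
  K = -29 + 4·61 = 215
  C = -5 − 2·49 − 3·215 = -748
Option 2 (T := 130, S := 34):
  T = 130
  S = 34
  K = -29 + 4·34 = 107
  C = -5 − 2·130 − 3·107 = -586
C: -748 − (-586) = -162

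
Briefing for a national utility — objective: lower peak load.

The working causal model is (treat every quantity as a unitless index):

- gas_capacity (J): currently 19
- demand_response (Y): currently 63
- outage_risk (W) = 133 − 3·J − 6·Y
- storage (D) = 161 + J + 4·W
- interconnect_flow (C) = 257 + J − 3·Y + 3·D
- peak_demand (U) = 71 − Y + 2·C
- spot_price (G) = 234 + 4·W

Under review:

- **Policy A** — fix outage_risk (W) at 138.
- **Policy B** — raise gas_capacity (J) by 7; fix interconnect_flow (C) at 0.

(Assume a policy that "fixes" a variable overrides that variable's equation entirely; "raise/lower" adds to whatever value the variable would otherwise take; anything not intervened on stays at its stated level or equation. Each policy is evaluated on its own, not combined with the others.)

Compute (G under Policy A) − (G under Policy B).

Policy A (W := 138):
  J = 19
  Y = 63
  W = 138
  G = 234 + 4·138 = 786
Policy B (J + 7, C := 0):
  J = 19 + 7 = 26
  Y = 63
  W = 133 − 3·26 − 6·63 = -323
  G = 234 + 4·(-323) = -1058
G: 786 − (-1058) = 1844

1844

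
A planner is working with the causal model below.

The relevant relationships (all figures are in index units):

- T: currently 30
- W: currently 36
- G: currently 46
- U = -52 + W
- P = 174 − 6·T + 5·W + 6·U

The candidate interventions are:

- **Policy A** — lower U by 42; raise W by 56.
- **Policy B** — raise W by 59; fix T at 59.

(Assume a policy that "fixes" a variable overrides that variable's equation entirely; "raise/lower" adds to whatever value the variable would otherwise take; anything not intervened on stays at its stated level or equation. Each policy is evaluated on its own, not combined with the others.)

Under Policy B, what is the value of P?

553

Policy B (W + 59, T := 59):
  T = 59
  W = 36 + 59 = 95
  U = -52 + 95 = 43
  P = 174 − 6·59 + 5·95 + 6·43 = 553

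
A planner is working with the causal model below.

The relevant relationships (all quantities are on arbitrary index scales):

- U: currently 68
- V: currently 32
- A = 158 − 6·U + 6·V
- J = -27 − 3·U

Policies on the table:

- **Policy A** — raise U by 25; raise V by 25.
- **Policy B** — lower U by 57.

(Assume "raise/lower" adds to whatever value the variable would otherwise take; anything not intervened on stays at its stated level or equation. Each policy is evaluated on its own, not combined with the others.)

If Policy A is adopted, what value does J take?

-306

Policy A (U + 25, V + 25):
  U = 68 + 25 = 93
  J = -27 − 3·93 = -306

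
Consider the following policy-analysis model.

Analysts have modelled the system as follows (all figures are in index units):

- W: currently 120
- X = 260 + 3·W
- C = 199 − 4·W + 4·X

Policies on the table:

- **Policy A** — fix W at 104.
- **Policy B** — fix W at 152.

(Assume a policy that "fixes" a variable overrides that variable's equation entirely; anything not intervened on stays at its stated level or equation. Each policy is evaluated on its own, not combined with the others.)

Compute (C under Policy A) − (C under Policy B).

-384

Policy A (W := 104):
  W = 104
  X = 260 + 3·104 = 572
  C = 199 − 4·104 + 4·572 = 2071
Policy B (W := 152):
  W = 152
  X = 260 + 3·152 = 716
  C = 199 − 4·152 + 4·716 = 2455
C: 2071 − 2455 = -384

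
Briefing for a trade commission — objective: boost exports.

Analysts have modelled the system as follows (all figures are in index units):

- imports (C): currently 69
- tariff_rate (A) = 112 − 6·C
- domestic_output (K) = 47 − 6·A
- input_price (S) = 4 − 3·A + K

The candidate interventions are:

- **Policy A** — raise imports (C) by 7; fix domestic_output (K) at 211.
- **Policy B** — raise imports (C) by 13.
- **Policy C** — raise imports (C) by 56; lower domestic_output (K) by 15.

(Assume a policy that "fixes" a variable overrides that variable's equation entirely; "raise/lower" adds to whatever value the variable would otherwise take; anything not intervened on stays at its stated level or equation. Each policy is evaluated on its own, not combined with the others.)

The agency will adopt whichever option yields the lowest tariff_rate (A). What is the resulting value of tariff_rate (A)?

Policy A (C + 7, K := 211):
  C = 69 + 7 = 76
  A = 112 − 6·76 = -344
Policy B (C + 13):
  C = 69 + 13 = 82
  A = 112 − 6·82 = -380
Policy C (C + 56, K − 15):
  C = 69 + 56 = 125
  A = 112 − 6·125 = -638
Comparing — Policy A: A=-344, Policy B: A=-380, Policy C: A=-638. Lowest is -638 (Policy C).

-638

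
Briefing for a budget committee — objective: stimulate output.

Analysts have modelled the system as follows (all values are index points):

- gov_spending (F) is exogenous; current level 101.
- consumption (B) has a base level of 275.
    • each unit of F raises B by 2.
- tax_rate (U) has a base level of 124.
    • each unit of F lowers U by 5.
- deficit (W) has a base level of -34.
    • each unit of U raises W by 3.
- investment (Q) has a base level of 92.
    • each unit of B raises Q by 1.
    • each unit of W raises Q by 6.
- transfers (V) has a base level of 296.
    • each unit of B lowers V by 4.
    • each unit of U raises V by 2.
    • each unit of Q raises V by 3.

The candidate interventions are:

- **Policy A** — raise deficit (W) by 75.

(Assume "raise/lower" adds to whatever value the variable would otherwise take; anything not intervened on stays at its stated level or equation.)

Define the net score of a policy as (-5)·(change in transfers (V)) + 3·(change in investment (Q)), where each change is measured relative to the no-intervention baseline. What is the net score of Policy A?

-5400

Baseline:
  F = 101
  B = 275 + 2·101 = 477
  U = 124 − 5·101 = -381
  W = -34 + 3·(-381) = -1177
  Q = 92 + 477 + 6·(-1177) = -6493
  V = 296 − 4·477 + 2·(-381) + 3·(-6493) = -21853
Policy A (W + 75):
  F = 101
  B = 275 + 2·101 = 477
  U = 124 − 5·101 = -381
  W = -34 + 3·(-381) (+75 from intervention) = -1102
  Q = 92 + 477 + 6·(-1102) = -6043
  V = 296 − 4·477 + 2·(-381) + 3·(-6043) = -20503
ΔV = -20503 − (-21853) = 1350; ΔQ = -6043 − (-6493) = 450
Score = (-5)·1350 + 3·450 = -5400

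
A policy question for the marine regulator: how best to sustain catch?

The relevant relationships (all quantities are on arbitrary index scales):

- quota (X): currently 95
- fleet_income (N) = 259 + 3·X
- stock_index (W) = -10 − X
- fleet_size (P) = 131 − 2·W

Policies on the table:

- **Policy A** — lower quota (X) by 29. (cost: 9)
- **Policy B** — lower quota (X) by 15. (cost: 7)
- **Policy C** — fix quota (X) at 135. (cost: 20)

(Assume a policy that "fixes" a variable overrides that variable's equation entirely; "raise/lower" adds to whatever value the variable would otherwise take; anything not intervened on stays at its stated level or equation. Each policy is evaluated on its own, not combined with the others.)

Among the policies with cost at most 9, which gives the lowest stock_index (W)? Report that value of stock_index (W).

-90

Policy A (X − 29):
  X = 95 − 29 = 66
  W = -10 − 66 = -76
Policy B (X − 15):
  X = 95 − 15 = 80
  W = -10 − 80 = -90
Comparing — Policy A: W=-76, Policy B: W=-90. Lowest is -90 (Policy B).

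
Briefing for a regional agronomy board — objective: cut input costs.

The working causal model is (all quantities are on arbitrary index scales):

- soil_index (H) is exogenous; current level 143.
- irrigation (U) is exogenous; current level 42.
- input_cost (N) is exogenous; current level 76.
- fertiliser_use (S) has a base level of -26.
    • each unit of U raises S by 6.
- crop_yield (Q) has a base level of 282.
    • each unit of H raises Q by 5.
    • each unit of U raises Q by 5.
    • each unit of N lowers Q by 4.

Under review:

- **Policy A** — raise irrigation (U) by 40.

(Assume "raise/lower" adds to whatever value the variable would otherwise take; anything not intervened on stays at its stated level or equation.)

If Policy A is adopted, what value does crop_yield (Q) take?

Policy A (U + 40):
  H = 143
  U = 42 + 40 = 82
  N = 76
  Q = 282 + 5·143 + 5·82 − 4·76 = 1103

1103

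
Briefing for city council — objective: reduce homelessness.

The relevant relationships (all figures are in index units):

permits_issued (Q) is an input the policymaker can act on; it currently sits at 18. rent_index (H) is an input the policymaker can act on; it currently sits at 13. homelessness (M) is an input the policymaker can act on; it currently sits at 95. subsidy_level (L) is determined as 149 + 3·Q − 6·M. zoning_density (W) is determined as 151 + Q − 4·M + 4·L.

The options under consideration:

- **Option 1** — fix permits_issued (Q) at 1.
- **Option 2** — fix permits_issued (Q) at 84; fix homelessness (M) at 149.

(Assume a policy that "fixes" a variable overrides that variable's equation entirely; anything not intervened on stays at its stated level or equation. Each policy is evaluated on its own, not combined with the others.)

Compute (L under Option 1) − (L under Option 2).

Option 1 (Q := 1):
  Q = 1
  M = 95
  L = 149 + 3·1 − 6·95 = -418
Option 2 (Q := 84, M := 149):
  Q = 84
  M = 149
  L = 149 + 3·84 − 6·149 = -493
L: -418 − (-493) = 75

75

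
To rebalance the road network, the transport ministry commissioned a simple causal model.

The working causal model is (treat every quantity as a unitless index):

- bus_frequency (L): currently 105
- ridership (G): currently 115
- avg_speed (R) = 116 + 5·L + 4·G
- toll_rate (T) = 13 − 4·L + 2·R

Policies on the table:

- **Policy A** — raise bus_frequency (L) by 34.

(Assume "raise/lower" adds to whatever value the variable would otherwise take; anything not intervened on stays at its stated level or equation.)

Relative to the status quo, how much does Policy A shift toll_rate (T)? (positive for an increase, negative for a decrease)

204

Baseline:
  L = 105
  G = 115
  R = 116 + 5·105 + 4·115 = 1101
  T = 13 − 4·105 + 2·1101 = 1795
Policy A (L + 34):
  L = 105 + 34 = 139
  G = 115
  R = 116 + 5·139 + 4·115 = 1271
  T = 13 − 4·139 + 2·1271 = 1999
Change in T: 1999 − 1795 = 204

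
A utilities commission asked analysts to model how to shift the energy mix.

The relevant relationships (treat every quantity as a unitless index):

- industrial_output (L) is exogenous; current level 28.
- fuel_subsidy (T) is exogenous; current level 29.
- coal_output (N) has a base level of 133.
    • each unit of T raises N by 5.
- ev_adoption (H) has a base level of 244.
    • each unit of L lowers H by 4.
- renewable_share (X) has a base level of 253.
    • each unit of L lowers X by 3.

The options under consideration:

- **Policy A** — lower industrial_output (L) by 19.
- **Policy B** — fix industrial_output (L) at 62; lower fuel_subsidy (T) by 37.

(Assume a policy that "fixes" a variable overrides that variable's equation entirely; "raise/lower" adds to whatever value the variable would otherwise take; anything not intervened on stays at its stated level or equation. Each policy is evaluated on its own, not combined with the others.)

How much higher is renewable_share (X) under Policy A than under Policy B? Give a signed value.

Policy A (L − 19):
  L = 28 − 19 = 9
  X = 253 − 3·9 = 226
Policy B (L := 62, T − 37):
  L = 62
  X = 253 − 3·62 = 67
X: 226 − 67 = 159

159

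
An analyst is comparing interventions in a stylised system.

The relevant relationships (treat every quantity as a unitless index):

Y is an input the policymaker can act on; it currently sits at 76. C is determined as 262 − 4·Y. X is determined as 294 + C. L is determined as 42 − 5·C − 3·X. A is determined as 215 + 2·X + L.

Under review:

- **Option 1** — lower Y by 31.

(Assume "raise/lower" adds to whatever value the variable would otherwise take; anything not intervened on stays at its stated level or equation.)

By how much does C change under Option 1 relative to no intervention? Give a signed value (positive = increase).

Baseline:
  Y = 76
  C = 262 − 4·76 = -42
Option 1 (Y − 31):
  Y = 76 − 31 = 45
  C = 262 − 4·45 = 82
Change in C: 82 − (-42) = 124

124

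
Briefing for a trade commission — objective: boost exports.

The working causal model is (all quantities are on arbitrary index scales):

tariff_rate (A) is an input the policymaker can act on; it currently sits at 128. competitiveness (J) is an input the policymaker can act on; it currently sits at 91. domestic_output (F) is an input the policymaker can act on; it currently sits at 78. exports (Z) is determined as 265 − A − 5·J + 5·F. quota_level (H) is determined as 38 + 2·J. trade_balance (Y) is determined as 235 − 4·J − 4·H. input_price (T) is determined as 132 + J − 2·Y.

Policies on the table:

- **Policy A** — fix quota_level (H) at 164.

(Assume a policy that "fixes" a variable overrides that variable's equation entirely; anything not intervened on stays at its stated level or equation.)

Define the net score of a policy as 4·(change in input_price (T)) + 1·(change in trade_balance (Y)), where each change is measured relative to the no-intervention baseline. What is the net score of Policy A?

Baseline:
  J = 91
  H = 38 + 2·91 = 220
  Y = 235 − 4·91 − 4·220 = -1009
  T = 132 + 91 − 2·(-1009) = 2241
Policy A (H := 164):
  J = 91
  H = 164
  Y = 235 − 4·91 − 4·164 = -785
  T = 132 + 91 − 2·(-785) = 1793
ΔT = 1793 − 2241 = -448; ΔY = -785 − (-1009) = 224
Score = 4·(-448) + 1·224 = -1568

-1568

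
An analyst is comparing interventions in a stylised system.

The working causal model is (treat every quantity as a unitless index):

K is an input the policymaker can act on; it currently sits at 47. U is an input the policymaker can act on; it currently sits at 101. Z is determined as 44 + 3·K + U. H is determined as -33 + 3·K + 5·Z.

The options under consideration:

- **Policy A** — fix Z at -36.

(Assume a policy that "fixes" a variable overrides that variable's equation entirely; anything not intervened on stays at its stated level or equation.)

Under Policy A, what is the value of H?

Policy A (Z := -36):
  K = 47
  U = 101
  Z = -36
  H = -33 + 3·47 + 5·(-36) = -72

-72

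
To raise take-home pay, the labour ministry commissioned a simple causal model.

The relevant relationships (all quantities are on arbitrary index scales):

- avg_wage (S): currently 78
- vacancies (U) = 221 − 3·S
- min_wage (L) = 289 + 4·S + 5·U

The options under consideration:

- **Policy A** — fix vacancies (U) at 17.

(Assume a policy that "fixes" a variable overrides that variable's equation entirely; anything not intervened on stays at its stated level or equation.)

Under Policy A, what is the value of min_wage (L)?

Policy A (U := 17):
  S = 78
  U = 17
  L = 289 + 4·78 + 5·17 = 686

686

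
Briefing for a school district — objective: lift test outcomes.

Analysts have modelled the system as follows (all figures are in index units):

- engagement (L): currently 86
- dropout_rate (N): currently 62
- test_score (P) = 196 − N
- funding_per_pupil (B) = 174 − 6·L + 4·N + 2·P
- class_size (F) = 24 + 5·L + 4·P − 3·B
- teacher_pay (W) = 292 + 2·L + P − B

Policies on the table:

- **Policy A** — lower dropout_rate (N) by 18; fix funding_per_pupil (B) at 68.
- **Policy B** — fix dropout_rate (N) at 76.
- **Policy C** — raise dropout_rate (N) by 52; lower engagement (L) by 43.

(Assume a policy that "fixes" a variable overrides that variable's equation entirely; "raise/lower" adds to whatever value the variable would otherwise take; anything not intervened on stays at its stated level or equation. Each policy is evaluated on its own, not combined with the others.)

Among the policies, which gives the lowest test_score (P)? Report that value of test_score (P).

Policy A (N − 18, B := 68):
  N = 62 − 18 = 44
  P = 196 − 44 = 152
Policy B (N := 76):
  N = 76
  P = 196 − 76 = 120
Policy C (N + 52, L − 43):
  N = 62 + 52 = 114
  P = 196 − 114 = 82
Comparing — Policy A: P=152, Policy B: P=120, Policy C: P=82. Lowest is 82 (Policy C).

82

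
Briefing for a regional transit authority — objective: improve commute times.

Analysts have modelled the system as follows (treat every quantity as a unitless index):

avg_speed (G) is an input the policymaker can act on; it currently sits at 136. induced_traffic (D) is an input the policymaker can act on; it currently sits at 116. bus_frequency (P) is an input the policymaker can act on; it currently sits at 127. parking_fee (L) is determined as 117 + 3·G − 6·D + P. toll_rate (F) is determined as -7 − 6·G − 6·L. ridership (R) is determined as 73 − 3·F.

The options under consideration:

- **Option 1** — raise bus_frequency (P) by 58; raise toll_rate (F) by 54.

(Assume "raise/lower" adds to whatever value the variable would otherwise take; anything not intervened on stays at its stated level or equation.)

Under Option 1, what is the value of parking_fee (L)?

Option 1 (P + 58, F + 54):
  G = 136
  D = 116
  P = 127 + 58 = 185
  L = 117 + 3·136 − 6·116 + 185 = 14

14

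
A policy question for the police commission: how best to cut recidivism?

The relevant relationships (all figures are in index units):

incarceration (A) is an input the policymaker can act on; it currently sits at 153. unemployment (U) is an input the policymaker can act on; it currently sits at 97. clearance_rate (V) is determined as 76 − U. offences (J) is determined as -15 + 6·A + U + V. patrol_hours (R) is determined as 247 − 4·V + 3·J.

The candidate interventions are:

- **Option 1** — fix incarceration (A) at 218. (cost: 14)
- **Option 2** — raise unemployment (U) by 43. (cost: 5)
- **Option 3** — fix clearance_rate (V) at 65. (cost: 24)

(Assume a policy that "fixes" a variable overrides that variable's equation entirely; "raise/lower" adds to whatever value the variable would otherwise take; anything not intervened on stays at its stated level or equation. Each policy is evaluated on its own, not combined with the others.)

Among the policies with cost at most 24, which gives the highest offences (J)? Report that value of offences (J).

Option 1 (A := 218):
  A = 218
  U = 97
  V = 76 − 97 = -21
  J = -15 + 6·218 + 97 + (-21) = 1369
Option 2 (U + 43):
  A = 153
  U = 97 + 43 = 140
  V = 76 − 140 = -64
  J = -15 + 6·153 + 140 + (-64) = 979
Option 3 (V := 65):
  A = 153
  U = 97
  V = 65
  J = -15 + 6·153 + 97 + 65 = 1065
Comparing — Option 1: J=1369, Option 2: J=979, Option 3: J=1065. Highest is 1369 (Option 1).

1369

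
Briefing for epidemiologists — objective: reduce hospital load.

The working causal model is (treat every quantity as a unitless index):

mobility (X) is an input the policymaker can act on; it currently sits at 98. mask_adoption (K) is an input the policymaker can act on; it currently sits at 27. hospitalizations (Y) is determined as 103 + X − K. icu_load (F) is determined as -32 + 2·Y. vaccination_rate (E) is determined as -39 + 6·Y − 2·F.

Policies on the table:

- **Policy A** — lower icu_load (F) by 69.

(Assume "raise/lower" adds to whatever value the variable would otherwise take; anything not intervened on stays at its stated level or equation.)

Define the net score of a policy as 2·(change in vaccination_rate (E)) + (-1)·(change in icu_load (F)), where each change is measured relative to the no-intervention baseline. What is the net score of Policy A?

Baseline:
  X = 98
  K = 27
  Y = 103 + 98 − 27 = 174
  F = -32 + 2·174 = 316
  E = -39 + 6·174 − 2·316 = 373
Policy A (F − 69):
  X = 98
  K = 27
  Y = 103 + 98 − 27 = 174
  F = -32 + 2·174 (−69 from intervention) = 247
  E = -39 + 6·174 − 2·247 = 511
ΔE = 511 − 373 = 138; ΔF = 247 − 316 = -69
Score = 2·138 + (-1)·(-69) = 345

345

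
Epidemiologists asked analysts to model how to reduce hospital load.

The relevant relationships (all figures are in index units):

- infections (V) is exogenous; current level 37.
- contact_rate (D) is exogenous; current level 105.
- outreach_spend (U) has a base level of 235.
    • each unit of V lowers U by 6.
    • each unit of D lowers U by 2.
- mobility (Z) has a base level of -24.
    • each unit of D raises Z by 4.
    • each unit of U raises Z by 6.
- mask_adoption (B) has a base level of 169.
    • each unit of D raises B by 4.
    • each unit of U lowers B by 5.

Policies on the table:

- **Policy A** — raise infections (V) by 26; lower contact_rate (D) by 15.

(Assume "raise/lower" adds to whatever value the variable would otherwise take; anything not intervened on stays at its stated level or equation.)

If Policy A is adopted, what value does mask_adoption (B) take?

2144

Policy A (V + 26, D − 15):
  V = 37 + 26 = 63
  D = 105 − 15 = 90
  U = 235 − 6·63 − 2·90 = -323
  B = 169 + 4·90 − 5·(-323) = 2144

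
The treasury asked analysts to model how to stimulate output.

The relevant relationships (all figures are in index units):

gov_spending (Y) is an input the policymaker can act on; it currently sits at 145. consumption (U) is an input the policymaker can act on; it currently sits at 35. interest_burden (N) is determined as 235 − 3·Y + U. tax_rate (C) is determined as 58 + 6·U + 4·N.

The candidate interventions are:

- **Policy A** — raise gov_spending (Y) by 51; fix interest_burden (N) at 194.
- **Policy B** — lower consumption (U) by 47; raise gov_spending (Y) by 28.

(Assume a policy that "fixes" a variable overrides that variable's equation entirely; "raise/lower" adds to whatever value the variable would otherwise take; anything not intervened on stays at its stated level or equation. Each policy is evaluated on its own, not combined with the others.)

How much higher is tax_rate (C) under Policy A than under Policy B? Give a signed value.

2242

Policy A (Y + 51, N := 194):
  Y = 145 + 51 = 196
  U = 35
  N = 194
  C = 58 + 6·35 + 4·194 = 1044
Policy B (U − 47, Y + 28):
  Y = 145 + 28 = 173
  U = 35 − 47 = -12
  N = 235 − 3·173 + (-12) = -296
  C = 58 + 6·(-12) + 4·(-296) = -1198
C: 1044 − (-1198) = 2242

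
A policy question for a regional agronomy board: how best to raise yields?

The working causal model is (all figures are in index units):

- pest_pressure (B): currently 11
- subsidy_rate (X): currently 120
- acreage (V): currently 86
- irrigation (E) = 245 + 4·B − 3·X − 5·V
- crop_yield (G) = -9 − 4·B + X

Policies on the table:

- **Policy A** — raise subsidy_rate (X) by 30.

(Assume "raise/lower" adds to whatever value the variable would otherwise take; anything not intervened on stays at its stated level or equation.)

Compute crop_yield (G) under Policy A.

Policy A (X + 30):
  B = 11
  X = 120 + 30 = 150
  G = -9 − 4·11 + 150 = 97

97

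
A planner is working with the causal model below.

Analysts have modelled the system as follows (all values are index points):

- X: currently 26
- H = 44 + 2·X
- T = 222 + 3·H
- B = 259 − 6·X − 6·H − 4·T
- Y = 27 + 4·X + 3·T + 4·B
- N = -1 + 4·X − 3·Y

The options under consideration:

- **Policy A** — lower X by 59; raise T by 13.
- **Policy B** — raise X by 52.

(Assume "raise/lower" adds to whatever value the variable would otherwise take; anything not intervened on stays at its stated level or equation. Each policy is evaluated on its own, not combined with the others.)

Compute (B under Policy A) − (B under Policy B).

4610

Policy A (X − 59, T + 13):
  X = 26 − 59 = -33
  H = 44 + 2·(-33) = -22
  T = 222 + 3·(-22) (+13 from intervention) = 169
  B = 259 − 6·(-33) − 6·(-22) − 4·169 = -87
Policy B (X + 52):
  X = 26 + 52 = 78
  H = 44 + 2·78 = 200
  T = 222 + 3·200 = 822
  B = 259 − 6·78 − 6·200 − 4·822 = -4697
B: -87 − (-4697) = 4610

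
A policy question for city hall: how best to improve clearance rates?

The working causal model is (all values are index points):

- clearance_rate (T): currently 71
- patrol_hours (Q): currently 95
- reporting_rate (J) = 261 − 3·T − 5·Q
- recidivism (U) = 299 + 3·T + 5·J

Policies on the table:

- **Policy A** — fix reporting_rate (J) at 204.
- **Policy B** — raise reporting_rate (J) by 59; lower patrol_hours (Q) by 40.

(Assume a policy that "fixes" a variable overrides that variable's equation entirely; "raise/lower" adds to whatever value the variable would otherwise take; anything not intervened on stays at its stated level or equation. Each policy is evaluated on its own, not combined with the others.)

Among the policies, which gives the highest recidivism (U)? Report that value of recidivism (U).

Policy A (J := 204):
  T = 71
  Q = 95
  J = 204
  U = 299 + 3·71 + 5·204 = 1532
Policy B (J + 59, Q − 40):
  T = 71
  Q = 95 − 40 = 55
  J = 261 − 3·71 − 5·55 (+59 from intervention) = -168
  U = 299 + 3·71 + 5·(-168) = -328
Comparing — Policy A: U=1532, Policy B: U=-328. Highest is 1532 (Policy A).

1532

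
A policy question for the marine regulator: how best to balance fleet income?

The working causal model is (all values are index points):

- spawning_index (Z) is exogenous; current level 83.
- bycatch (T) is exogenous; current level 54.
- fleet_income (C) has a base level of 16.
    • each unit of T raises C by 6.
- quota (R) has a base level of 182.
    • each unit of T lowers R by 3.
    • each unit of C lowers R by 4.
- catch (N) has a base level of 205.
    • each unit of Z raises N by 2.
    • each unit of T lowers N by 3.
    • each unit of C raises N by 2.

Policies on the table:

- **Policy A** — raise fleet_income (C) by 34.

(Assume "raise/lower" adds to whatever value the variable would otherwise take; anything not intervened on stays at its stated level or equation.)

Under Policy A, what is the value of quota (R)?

-1476

Policy A (C + 34):
  T = 54
  C = 16 + 6·54 (+34 from intervention) = 374
  R = 182 − 3·54 − 4·374 = -1476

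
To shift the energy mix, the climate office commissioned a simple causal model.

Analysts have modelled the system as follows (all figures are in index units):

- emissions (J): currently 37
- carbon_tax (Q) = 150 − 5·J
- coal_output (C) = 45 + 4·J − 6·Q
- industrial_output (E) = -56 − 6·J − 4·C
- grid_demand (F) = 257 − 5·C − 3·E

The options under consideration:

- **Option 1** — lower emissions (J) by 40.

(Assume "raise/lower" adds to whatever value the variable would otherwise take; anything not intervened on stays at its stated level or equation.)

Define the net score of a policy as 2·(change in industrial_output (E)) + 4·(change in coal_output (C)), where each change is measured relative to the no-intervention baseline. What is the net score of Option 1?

5920

Baseline:
  J = 37
  Q = 150 − 5·37 = -35
  C = 45 + 4·37 − 6·(-35) = 403
  E = -56 − 6·37 − 4·403 = -1890
Option 1 (J − 40):
  J = 37 − 40 = -3
  Q = 150 − 5·(-3) = 165
  C = 45 + 4·(-3) − 6·165 = -957
  E = -56 − 6·(-3) − 4·(-957) = 3790
ΔE = 3790 − (-1890) = 5680; ΔC = -957 − 403 = -1360
Score = 2·5680 + 4·(-1360) = 5920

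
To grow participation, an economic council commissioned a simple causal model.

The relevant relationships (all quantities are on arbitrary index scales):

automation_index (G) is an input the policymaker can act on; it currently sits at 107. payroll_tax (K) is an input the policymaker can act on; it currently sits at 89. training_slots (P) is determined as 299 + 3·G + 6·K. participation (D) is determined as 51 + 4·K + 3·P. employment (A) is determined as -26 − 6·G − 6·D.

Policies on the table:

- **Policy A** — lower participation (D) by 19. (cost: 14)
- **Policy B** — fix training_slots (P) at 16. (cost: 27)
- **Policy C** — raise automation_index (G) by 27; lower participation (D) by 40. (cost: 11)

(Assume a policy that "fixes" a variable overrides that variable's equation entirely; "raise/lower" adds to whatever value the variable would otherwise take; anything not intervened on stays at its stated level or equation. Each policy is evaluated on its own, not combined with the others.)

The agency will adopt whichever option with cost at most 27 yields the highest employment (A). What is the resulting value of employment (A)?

-3398

Policy A (D − 19):
  G = 107
  K = 89
  P = 299 + 3·107 + 6·89 = 1154
  D = 51 + 4·89 + 3·1154 (−19 from intervention) = 3850
  A = -26 − 6·107 − 6·3850 = -23768
Policy B (P := 16):
  G = 107
  K = 89
  P = 16
  D = 51 + 4·89 + 3·16 = 455
  A = -26 − 6·107 − 6·455 = -3398
Policy C (G + 27, D − 40):
  G = 107 + 27 = 134
  K = 89
  P = 299 + 3·134 + 6·89 = 1235
  D = 51 + 4·89 + 3·1235 (−40 from intervention) = 4072
  A = -26 − 6·134 − 6·4072 = -25262
Comparing — Policy A: A=-23768, Policy B: A=-3398, Policy C: A=-25262. Highest is -3398 (Policy B).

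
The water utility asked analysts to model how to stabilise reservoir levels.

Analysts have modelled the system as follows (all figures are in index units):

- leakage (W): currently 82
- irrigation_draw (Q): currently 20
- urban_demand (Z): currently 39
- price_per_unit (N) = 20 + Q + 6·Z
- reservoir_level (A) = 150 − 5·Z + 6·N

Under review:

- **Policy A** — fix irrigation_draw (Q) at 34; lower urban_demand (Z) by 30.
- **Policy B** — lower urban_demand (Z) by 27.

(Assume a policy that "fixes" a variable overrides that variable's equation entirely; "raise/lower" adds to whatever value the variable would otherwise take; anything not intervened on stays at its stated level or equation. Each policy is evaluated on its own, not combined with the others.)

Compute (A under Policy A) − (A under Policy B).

-9

Policy A (Q := 34, Z − 30):
  Q = 34
  Z = 39 − 30 = 9
  N = 20 + 34 + 6·9 = 108
  A = 150 − 5·9 + 6·108 = 753
Policy B (Z − 27):
  Q = 20
  Z = 39 − 27 = 12
  N = 20 + 20 + 6·12 = 112
  A = 150 − 5·12 + 6·112 = 762
A: 753 − 762 = -9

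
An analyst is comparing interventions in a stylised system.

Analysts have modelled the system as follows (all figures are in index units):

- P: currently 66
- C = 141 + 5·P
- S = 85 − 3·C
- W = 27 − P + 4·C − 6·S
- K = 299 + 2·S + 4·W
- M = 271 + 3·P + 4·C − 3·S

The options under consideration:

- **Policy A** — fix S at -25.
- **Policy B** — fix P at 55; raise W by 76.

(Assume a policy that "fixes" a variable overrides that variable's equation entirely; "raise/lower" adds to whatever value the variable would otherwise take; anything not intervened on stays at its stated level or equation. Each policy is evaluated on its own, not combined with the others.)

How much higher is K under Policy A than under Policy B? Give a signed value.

Policy A (S := -25):
  P = 66
  C = 141 + 5·66 = 471
  S = -25
  W = 27 − 66 + 4·471 − 6·(-25) = 1995
  K = 299 + 2·(-25) + 4·1995 = 8229
Policy B (P := 55, W + 76):
  P = 55
  C = 141 + 5·55 = 416
  S = 85 − 3·416 = -1163
  W = 27 − 55 + 4·416 − 6·(-1163) (+76 from intervention) = 8690
  K = 299 + 2·(-1163) + 4·8690 = 32733
K: 8229 − 32733 = -24504

-24504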